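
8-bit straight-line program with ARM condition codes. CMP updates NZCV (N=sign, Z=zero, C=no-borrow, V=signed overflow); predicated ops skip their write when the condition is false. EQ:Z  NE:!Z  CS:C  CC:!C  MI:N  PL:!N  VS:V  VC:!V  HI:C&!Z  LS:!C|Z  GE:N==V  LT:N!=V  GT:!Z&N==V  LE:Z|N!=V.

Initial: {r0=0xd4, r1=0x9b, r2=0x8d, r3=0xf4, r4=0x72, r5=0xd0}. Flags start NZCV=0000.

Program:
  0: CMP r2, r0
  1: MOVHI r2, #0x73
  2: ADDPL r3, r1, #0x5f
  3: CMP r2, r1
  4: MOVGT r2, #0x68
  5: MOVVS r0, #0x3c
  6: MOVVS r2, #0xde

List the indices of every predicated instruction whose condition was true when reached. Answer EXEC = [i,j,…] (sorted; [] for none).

EXEC = []

[0] flags=1000 → (cmp)
[1] flags=1000 HI?F → skip
[2] flags=1000 PL?F → skip
[3] flags=1000 → (cmp)
[4] flags=1000 GT?F → skip
[5] flags=1000 VS?F → skip
[6] flags=1000 VS?F → skip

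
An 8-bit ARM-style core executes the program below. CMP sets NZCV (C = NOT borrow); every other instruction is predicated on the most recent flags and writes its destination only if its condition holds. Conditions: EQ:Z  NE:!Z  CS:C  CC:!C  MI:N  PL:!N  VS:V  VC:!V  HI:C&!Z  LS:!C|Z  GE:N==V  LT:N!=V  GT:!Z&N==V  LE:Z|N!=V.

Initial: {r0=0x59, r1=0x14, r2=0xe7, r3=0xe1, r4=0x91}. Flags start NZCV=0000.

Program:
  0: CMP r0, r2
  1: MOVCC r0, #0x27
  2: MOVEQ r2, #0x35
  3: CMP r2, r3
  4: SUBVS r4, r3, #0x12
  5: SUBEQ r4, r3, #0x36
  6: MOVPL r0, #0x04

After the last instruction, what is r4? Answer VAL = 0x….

VAL = 0x91

[0] flags=0000 → (cmp)
[1] flags=0000 CC?T → r0=0x27
[2] flags=0000 EQ?F → skip
[3] flags=0010 → (cmp)
[4] flags=0010 VS?F → skip
[5] flags=0010 EQ?F → skip
[6] flags=0010 PL?T → r0=0x04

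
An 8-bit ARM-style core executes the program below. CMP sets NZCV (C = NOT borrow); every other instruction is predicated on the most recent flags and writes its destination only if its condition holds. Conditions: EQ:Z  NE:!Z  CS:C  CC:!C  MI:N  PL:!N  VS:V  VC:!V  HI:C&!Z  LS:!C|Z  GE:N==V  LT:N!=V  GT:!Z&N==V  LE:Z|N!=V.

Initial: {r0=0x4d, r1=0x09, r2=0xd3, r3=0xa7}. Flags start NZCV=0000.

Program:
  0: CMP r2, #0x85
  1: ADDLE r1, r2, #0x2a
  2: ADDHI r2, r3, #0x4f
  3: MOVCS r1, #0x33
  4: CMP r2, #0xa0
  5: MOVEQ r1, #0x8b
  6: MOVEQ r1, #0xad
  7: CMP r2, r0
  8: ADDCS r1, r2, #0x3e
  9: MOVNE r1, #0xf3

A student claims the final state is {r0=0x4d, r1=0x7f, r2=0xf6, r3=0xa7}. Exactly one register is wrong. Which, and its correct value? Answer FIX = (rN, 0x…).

0: ✓ CMP  NZCV=0010
1: · ADDLE
2: ✓ ADDHI  r2←0xf6
3: ✓ MOVCS  r1←0x33
4: ✓ CMP  NZCV=0010
5: · MOVEQ
6: · MOVEQ
7: ✓ CMP  NZCV=1010
8: ✓ ADDCS  r1←0x34
9: ✓ MOVNE  r1←0xf3

FIX = (r1, 0xf3)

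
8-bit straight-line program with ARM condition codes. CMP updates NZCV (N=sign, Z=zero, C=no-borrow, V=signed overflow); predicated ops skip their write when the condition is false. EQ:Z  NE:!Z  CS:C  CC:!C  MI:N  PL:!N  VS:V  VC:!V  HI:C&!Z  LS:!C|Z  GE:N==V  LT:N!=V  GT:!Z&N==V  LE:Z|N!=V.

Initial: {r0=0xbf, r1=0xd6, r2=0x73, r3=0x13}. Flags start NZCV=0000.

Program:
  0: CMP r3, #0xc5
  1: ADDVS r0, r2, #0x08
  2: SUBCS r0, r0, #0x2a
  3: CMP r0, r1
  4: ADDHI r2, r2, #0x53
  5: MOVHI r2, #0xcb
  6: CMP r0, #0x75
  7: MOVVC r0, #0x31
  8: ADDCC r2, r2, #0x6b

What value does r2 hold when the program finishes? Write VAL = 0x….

0: ✓ CMP  NZCV=0000
1: · ADDVS
2: · SUBCS
3: ✓ CMP  NZCV=1000
4: · ADDHI
5: · MOVHI
6: ✓ CMP  NZCV=0011
7: · MOVVC
8: · ADDCC

VAL = 0x73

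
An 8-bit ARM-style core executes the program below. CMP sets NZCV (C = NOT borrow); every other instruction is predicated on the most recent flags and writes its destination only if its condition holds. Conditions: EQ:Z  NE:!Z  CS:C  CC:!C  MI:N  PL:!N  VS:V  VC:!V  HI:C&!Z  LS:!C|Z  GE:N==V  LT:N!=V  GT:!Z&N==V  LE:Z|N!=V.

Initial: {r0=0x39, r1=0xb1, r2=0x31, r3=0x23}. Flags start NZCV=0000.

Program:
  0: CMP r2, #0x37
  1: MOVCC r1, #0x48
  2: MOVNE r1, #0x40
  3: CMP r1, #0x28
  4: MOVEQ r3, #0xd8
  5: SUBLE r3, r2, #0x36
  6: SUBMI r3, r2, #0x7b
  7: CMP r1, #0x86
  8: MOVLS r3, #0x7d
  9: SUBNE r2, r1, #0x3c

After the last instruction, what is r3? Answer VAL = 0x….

0: ✓ CMP  NZCV=1000
1: ✓ MOVCC  r1←0x48
2: ✓ MOVNE  r1←0x40
3: ✓ CMP  NZCV=0010
4: · MOVEQ
5: · SUBLE
6: · SUBMI
7: ✓ CMP  NZCV=1001
8: ✓ MOVLS  r3←0x7d
9: ✓ SUBNE  r2←0x04

VAL = 0x7d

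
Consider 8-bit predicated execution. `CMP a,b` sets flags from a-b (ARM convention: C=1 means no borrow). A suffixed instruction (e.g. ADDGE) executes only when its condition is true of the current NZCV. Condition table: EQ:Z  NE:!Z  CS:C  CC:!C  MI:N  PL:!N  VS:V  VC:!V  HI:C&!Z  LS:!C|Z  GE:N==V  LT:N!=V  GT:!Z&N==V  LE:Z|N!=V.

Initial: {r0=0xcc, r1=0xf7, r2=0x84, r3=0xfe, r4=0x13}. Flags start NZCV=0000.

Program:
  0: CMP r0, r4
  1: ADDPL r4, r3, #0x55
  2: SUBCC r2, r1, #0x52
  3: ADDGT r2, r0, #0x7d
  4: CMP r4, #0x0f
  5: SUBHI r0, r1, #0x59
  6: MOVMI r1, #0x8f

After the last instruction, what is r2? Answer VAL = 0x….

0: ✓ CMP  NZCV=1010
1: · ADDPL
2: · SUBCC
3: · ADDGT
4: ✓ CMP  NZCV=0010
5: ✓ SUBHI  r0←0x9e
6: · MOVMI

VAL = 0x84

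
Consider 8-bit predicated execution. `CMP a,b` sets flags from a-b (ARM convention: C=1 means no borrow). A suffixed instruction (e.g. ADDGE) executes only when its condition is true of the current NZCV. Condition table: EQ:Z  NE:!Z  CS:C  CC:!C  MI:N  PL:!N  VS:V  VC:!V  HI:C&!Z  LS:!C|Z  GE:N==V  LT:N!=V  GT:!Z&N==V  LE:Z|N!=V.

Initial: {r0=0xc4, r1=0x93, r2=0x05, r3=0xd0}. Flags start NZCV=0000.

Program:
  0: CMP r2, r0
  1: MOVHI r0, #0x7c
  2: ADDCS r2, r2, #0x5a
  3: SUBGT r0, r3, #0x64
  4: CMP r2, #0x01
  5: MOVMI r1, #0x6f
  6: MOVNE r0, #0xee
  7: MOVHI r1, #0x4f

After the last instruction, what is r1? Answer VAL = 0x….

[0] flags=0000 → (cmp)
[1] flags=0000 HI?F → skip
[2] flags=0000 CS?F → skip
[3] flags=0000 GT?T → r0=0x6c
[4] flags=0010 → (cmp)
[5] flags=0010 MI?F → skip
[6] flags=0010 NE?T → r0=0xee
[7] flags=0010 HI?T → r1=0x4f

VAL = 0x4f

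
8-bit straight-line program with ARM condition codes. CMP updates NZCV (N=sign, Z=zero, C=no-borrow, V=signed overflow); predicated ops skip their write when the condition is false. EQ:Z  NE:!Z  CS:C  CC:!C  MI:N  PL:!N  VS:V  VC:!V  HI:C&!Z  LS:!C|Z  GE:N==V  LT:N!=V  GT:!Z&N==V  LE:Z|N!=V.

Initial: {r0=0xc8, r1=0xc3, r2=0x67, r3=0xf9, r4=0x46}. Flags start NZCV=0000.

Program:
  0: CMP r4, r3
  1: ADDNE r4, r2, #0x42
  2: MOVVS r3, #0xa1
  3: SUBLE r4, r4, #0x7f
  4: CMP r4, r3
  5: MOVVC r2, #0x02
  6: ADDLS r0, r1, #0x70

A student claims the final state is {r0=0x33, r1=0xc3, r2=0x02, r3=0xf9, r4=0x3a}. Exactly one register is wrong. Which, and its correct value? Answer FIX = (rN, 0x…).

0: ✓ CMP  NZCV=0000
1: ✓ ADDNE  r4←0xa9
2: · MOVVS
3: · SUBLE
4: ✓ CMP  NZCV=1000
5: ✓ MOVVC  r2←0x02
6: ✓ ADDLS  r0←0x33

FIX = (r4, 0xa9)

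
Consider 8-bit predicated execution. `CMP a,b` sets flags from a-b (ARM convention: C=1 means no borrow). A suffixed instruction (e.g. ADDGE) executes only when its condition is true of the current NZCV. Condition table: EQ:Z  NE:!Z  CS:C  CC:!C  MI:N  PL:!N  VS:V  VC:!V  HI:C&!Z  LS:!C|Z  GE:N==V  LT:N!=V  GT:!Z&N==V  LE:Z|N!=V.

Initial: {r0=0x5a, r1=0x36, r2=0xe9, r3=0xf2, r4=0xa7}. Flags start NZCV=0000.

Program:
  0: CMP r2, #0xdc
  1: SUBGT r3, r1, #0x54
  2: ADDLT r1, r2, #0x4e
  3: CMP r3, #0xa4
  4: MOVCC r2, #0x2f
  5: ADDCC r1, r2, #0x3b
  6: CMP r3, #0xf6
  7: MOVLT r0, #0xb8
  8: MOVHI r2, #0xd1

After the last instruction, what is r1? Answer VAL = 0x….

0: ✓ CMP  NZCV=0010
1: ✓ SUBGT  r3←0xe2
2: · ADDLT
3: ✓ CMP  NZCV=0010
4: · MOVCC
5: · ADDCC
6: ✓ CMP  NZCV=1000
7: ✓ MOVLT  r0←0xb8
8: · MOVHI

VAL = 0x36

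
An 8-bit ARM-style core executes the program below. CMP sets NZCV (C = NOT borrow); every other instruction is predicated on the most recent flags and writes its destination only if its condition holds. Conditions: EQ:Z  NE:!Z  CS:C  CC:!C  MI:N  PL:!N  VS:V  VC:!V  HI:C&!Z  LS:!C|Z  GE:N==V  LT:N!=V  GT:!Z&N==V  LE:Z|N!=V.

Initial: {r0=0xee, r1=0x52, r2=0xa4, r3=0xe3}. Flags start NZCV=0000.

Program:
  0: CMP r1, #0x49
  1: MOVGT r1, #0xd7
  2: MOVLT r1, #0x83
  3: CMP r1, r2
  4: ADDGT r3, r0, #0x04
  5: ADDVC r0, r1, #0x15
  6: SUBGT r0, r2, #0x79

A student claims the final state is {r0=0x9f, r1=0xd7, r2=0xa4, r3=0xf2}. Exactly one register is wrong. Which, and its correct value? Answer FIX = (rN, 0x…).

FIX = (r0, 0x2b)

0: ✓ CMP  NZCV=0010
1: ✓ MOVGT  r1←0xd7
2: · MOVLT
3: ✓ CMP  NZCV=0010
4: ✓ ADDGT  r3←0xf2
5: ✓ ADDVC  r0←0xec
6: ✓ SUBGT  r0←0x2b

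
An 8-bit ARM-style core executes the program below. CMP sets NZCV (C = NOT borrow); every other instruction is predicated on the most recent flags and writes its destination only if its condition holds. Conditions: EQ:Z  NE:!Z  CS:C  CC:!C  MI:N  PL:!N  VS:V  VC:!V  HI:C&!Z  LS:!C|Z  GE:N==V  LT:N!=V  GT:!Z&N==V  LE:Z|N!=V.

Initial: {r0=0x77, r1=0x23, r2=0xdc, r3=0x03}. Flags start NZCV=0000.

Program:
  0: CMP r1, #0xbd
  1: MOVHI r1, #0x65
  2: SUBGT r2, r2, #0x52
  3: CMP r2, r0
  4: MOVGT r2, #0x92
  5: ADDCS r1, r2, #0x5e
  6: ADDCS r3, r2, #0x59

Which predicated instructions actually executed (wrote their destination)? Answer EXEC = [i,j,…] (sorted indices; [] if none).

0: ✓ CMP  NZCV=0000
1: · MOVHI
2: ✓ SUBGT  r2←0x8a
3: ✓ CMP  NZCV=0011
4: · MOVGT
5: ✓ ADDCS  r1←0xe8
6: ✓ ADDCS  r3←0xe3

EXEC = [2,5,6]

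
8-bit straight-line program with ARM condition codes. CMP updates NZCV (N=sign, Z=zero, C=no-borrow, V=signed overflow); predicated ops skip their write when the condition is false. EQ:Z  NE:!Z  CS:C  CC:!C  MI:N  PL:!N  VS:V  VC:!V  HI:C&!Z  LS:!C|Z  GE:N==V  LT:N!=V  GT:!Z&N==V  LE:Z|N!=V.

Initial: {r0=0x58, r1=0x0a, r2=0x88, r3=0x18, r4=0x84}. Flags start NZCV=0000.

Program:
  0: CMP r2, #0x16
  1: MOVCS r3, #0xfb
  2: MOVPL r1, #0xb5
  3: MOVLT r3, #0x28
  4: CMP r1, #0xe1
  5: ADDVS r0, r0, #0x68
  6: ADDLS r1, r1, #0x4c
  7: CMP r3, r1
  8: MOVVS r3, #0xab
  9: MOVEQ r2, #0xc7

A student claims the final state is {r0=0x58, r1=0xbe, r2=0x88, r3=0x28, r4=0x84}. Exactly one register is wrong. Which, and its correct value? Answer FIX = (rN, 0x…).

FIX = (r1, 0x01)

[0] flags=0011 → (cmp)
[1] flags=0011 CS?T → r3=0xfb
[2] flags=0011 PL?T → r1=0xb5
[3] flags=0011 LT?T → r3=0x28
[4] flags=1000 → (cmp)
[5] flags=1000 VS?F → skip
[6] flags=1000 LS?T → r1=0x01
[7] flags=0010 → (cmp)
[8] flags=0010 VS?F → skip
[9] flags=0010 EQ?F → skip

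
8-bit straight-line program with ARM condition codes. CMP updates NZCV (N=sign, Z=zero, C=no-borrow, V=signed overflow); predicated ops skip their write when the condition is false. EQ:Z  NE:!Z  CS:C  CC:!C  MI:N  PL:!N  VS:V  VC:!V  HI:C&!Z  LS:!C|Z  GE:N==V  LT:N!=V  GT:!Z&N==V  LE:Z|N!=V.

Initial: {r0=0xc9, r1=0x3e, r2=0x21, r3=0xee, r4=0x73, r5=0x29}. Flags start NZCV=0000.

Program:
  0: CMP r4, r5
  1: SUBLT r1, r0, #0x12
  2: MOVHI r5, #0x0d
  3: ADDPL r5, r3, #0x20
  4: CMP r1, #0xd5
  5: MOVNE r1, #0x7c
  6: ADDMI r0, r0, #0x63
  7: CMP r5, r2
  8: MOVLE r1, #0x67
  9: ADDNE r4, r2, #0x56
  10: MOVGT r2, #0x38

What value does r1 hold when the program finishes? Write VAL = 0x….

0: ✓ CMP  NZCV=0010
1: · SUBLT
2: ✓ MOVHI  r5←0x0d
3: ✓ ADDPL  r5←0x0e
4: ✓ CMP  NZCV=0000
5: ✓ MOVNE  r1←0x7c
6: · ADDMI
7: ✓ CMP  NZCV=1000
8: ✓ MOVLE  r1←0x67
9: ✓ ADDNE  r4←0x77
10: · MOVGT

VAL = 0x67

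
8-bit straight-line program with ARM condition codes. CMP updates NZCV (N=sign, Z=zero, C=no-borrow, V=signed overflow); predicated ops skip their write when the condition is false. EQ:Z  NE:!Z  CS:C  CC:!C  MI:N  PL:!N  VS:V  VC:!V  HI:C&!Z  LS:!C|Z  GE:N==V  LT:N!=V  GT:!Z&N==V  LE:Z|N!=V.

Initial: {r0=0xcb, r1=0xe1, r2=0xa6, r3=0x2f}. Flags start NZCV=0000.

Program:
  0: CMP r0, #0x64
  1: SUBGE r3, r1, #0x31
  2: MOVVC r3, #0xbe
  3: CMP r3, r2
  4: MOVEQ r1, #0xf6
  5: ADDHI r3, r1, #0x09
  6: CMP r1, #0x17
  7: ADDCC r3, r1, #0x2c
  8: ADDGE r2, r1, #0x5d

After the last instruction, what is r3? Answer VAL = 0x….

0: ✓ CMP  NZCV=0011
1: · SUBGE
2: · MOVVC
3: ✓ CMP  NZCV=1001
4: · MOVEQ
5: · ADDHI
6: ✓ CMP  NZCV=1010
7: · ADDCC
8: · ADDGE

VAL = 0x2f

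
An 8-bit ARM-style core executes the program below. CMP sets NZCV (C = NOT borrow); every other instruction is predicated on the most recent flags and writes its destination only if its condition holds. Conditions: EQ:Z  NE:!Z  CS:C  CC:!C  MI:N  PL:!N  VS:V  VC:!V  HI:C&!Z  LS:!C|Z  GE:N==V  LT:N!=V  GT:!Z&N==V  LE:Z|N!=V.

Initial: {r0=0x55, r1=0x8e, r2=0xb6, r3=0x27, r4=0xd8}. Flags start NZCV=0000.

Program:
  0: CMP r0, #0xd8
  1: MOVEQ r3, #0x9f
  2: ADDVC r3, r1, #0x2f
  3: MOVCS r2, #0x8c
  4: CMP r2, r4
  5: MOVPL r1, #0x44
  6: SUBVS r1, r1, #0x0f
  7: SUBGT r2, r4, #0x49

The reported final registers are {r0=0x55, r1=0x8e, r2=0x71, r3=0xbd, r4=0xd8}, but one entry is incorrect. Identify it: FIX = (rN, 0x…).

FIX = (r2, 0xb6)

0: ✓ CMP  NZCV=0000
1: · MOVEQ
2: ✓ ADDVC  r3←0xbd
3: · MOVCS
4: ✓ CMP  NZCV=1000
5: · MOVPL
6: · SUBVS
7: · SUBGT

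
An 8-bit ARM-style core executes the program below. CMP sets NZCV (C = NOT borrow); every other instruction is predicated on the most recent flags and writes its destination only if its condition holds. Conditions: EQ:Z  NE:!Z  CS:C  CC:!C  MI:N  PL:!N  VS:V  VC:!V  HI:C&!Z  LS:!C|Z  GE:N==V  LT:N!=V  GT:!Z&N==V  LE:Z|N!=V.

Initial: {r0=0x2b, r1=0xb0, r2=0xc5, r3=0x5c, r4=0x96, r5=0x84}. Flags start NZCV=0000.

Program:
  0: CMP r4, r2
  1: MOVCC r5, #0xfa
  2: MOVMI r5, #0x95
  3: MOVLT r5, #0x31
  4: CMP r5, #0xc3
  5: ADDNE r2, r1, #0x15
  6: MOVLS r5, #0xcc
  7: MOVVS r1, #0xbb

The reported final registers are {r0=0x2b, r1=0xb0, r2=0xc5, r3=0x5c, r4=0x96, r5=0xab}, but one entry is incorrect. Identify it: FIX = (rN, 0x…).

[0] flags=1000 → (cmp)
[1] flags=1000 CC?T → r5=0xfa
[2] flags=1000 MI?T → r5=0x95
[3] flags=1000 LT?T → r5=0x31
[4] flags=0000 → (cmp)
[5] flags=0000 NE?T → r2=0xc5
[6] flags=0000 LS?T → r5=0xcc
[7] flags=0000 VS?F → skip

FIX = (r5, 0xcc)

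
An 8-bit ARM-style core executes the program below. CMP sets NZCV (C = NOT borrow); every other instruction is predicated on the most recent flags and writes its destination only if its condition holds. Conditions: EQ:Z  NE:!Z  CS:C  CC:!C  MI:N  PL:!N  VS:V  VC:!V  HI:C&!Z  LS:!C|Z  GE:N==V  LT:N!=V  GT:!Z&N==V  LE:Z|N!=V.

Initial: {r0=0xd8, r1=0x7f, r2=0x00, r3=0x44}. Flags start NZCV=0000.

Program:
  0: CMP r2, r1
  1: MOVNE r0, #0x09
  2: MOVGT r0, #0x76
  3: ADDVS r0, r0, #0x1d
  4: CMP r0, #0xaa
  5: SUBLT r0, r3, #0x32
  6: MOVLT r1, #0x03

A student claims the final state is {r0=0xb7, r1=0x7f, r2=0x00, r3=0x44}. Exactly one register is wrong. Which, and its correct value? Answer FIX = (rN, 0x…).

FIX = (r0, 0x09)

0: ✓ CMP  NZCV=1000
1: ✓ MOVNE  r0←0x09
2: · MOVGT
3: · ADDVS
4: ✓ CMP  NZCV=0000
5: · SUBLT
6: · MOVLT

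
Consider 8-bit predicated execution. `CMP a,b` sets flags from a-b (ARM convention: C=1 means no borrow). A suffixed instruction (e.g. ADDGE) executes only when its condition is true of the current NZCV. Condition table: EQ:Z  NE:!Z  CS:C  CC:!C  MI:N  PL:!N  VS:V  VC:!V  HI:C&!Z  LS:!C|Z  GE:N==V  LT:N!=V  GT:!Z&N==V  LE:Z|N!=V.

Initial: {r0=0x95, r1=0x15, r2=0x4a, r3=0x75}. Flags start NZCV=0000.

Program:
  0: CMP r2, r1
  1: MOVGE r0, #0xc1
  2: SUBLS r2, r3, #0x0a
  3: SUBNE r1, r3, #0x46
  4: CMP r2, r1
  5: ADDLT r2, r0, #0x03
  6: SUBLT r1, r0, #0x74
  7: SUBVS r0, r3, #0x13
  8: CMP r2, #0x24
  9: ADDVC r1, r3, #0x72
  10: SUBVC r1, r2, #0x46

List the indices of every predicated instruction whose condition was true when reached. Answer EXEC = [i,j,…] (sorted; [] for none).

EXEC = [1,3,9,10]

0: ✓ CMP  NZCV=0010
1: ✓ MOVGE  r0←0xc1
2: · SUBLS
3: ✓ SUBNE  r1←0x2f
4: ✓ CMP  NZCV=0010
5: · ADDLT
6: · SUBLT
7: · SUBVS
8: ✓ CMP  NZCV=0010
9: ✓ ADDVC  r1←0xe7
10: ✓ SUBVC  r1←0x04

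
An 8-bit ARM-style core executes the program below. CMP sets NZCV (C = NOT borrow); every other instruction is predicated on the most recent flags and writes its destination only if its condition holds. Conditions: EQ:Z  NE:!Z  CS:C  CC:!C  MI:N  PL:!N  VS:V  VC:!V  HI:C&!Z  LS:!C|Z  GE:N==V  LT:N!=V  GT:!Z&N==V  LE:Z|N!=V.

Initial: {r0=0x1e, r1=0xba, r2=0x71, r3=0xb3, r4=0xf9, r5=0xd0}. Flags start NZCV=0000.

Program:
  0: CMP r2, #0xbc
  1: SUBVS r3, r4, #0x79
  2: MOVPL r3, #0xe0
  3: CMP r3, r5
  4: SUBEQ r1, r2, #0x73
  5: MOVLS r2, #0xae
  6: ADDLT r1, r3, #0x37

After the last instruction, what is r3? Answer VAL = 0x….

[0] flags=1001 → (cmp)
[1] flags=1001 VS?T → r3=0x80
[2] flags=1001 PL?F → skip
[3] flags=1000 → (cmp)
[4] flags=1000 EQ?F → skip
[5] flags=1000 LS?T → r2=0xae
[6] flags=1000 LT?T → r1=0xb7

VAL = 0x80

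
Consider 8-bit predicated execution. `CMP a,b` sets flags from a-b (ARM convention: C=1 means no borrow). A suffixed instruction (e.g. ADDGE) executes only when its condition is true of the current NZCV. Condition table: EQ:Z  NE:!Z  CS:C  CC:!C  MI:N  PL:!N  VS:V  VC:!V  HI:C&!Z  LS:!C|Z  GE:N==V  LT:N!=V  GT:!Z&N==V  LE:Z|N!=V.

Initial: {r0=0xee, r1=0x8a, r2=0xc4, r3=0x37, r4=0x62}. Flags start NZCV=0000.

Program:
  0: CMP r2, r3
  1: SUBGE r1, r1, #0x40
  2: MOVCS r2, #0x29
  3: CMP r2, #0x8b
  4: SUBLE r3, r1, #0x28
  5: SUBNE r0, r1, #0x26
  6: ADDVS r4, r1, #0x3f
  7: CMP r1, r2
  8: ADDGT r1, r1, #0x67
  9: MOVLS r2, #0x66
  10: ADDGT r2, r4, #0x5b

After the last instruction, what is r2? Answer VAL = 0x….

VAL = 0x29

[0] flags=1010 → (cmp)
[1] flags=1010 GE?F → skip
[2] flags=1010 CS?T → r2=0x29
[3] flags=1001 → (cmp)
[4] flags=1001 LE?F → skip
[5] flags=1001 NE?T → r0=0x64
[6] flags=1001 VS?T → r4=0xc9
[7] flags=0011 → (cmp)
[8] flags=0011 GT?F → skip
[9] flags=0011 LS?F → skip
[10] flags=0011 GT?F → skip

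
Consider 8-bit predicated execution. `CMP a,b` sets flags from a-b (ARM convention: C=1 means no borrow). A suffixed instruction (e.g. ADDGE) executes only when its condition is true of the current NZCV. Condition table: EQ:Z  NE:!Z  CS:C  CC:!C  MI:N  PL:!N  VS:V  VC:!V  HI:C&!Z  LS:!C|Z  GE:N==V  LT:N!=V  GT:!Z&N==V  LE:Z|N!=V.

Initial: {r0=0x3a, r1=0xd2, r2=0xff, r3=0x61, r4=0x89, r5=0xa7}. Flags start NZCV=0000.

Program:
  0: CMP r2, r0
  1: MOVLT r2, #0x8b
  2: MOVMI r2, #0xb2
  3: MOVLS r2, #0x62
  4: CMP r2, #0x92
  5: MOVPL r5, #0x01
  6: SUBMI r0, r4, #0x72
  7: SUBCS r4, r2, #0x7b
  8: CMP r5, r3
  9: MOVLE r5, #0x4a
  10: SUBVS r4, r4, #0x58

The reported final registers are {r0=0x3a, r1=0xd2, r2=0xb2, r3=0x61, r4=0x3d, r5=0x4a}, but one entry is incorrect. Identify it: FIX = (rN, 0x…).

0: ✓ CMP  NZCV=1010
1: ✓ MOVLT  r2←0x8b
2: ✓ MOVMI  r2←0xb2
3: · MOVLS
4: ✓ CMP  NZCV=0010
5: ✓ MOVPL  r5←0x01
6: · SUBMI
7: ✓ SUBCS  r4←0x37
8: ✓ CMP  NZCV=1000
9: ✓ MOVLE  r5←0x4a
10: · SUBVS

FIX = (r4, 0x37)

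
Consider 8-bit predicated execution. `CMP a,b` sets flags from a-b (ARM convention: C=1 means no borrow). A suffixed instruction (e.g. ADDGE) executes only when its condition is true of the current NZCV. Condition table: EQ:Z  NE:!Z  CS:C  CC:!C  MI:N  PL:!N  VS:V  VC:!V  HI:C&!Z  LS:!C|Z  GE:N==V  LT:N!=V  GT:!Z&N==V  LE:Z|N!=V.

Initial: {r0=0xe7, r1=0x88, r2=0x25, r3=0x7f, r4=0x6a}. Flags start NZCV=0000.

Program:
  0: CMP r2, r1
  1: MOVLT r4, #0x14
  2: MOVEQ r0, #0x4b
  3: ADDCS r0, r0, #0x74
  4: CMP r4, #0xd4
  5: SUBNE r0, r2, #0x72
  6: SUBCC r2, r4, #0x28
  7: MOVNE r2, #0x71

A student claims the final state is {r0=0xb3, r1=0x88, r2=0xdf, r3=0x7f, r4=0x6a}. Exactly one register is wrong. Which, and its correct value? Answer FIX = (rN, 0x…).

FIX = (r2, 0x71)

[0] flags=1001 → (cmp)
[1] flags=1001 LT?F → skip
[2] flags=1001 EQ?F → skip
[3] flags=1001 CS?F → skip
[4] flags=1001 → (cmp)
[5] flags=1001 NE?T → r0=0xb3
[6] flags=1001 CC?T → r2=0x42
[7] flags=1001 NE?T → r2=0x71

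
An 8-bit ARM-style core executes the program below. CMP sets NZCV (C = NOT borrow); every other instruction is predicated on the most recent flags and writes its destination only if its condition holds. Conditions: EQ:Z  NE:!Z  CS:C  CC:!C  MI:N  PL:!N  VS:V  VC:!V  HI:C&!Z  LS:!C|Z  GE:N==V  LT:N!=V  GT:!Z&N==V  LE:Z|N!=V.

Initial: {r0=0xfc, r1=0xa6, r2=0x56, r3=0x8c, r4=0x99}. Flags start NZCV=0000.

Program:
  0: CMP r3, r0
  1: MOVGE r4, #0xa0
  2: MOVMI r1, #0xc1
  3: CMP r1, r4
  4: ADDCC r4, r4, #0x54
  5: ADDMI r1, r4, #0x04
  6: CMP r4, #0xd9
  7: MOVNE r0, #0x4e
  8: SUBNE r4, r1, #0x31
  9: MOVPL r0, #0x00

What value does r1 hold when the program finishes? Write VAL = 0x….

0: ✓ CMP  NZCV=1000
1: · MOVGE
2: ✓ MOVMI  r1←0xc1
3: ✓ CMP  NZCV=0010
4: · ADDCC
5: · ADDMI
6: ✓ CMP  NZCV=1000
7: ✓ MOVNE  r0←0x4e
8: ✓ SUBNE  r4←0x90
9: · MOVPL

VAL = 0xc1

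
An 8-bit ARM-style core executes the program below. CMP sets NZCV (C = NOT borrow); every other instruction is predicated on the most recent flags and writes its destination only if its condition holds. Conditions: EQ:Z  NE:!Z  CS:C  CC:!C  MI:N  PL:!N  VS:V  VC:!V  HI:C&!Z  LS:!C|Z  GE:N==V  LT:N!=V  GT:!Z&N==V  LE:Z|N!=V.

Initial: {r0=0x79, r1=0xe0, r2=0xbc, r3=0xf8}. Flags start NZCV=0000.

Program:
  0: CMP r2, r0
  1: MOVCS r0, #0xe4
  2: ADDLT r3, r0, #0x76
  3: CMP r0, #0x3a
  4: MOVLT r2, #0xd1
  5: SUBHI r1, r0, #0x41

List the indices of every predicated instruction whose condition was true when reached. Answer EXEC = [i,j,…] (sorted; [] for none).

EXEC = [1,2,4,5]

0: ✓ CMP  NZCV=0011
1: ✓ MOVCS  r0←0xe4
2: ✓ ADDLT  r3←0x5a
3: ✓ CMP  NZCV=1010
4: ✓ MOVLT  r2←0xd1
5: ✓ SUBHI  r1←0xa3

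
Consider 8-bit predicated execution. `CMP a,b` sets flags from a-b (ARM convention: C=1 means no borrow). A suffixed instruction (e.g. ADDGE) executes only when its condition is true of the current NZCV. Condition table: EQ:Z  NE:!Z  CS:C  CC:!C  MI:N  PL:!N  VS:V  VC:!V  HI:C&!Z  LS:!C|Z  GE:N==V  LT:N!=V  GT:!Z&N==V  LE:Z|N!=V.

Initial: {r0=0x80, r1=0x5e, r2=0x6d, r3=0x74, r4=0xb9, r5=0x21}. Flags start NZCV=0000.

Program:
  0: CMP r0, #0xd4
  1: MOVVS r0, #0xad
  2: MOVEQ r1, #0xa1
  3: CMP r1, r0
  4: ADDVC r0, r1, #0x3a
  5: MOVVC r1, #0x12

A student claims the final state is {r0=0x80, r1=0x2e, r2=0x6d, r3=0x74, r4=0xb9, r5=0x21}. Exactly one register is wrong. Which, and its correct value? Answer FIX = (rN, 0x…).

FIX = (r1, 0x5e)

0: ✓ CMP  NZCV=1000
1: · MOVVS
2: · MOVEQ
3: ✓ CMP  NZCV=1001
4: · ADDVC
5: · MOVVC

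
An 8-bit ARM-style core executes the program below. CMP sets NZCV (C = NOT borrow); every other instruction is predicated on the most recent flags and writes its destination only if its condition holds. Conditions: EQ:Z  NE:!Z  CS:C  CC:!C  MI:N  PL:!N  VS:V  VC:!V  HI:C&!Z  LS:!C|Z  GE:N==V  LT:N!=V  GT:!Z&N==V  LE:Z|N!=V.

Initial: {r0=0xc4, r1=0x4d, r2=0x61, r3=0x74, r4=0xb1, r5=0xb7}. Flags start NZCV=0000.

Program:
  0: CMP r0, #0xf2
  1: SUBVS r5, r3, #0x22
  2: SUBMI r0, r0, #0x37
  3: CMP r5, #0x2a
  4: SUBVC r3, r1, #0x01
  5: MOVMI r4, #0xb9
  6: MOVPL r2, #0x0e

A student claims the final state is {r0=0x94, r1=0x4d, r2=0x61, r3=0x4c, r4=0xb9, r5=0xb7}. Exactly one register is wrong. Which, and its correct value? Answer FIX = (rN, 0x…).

[0] flags=1000 → (cmp)
[1] flags=1000 VS?F → skip
[2] flags=1000 MI?T → r0=0x8d
[3] flags=1010 → (cmp)
[4] flags=1010 VC?T → r3=0x4c
[5] flags=1010 MI?T → r4=0xb9
[6] flags=1010 PL?F → skip

FIX = (r0, 0x8d)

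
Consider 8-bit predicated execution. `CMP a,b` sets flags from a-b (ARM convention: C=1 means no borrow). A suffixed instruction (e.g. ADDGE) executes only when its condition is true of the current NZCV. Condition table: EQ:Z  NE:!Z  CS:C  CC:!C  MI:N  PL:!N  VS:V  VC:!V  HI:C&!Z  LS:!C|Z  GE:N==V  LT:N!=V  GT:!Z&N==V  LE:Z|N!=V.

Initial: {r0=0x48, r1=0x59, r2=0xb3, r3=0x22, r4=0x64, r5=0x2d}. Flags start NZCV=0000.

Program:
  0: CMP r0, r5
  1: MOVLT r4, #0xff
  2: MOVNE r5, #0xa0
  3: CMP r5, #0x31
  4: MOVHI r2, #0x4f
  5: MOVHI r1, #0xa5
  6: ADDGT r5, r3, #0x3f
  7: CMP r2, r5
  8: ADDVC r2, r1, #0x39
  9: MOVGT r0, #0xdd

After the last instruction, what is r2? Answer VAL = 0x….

VAL = 0x4f

[0] flags=0010 → (cmp)
[1] flags=0010 LT?F → skip
[2] flags=0010 NE?T → r5=0xa0
[3] flags=0011 → (cmp)
[4] flags=0011 HI?T → r2=0x4f
[5] flags=0011 HI?T → r1=0xa5
[6] flags=0011 GT?F → skip
[7] flags=1001 → (cmp)
[8] flags=1001 VC?F → skip
[9] flags=1001 GT?T → r0=0xdd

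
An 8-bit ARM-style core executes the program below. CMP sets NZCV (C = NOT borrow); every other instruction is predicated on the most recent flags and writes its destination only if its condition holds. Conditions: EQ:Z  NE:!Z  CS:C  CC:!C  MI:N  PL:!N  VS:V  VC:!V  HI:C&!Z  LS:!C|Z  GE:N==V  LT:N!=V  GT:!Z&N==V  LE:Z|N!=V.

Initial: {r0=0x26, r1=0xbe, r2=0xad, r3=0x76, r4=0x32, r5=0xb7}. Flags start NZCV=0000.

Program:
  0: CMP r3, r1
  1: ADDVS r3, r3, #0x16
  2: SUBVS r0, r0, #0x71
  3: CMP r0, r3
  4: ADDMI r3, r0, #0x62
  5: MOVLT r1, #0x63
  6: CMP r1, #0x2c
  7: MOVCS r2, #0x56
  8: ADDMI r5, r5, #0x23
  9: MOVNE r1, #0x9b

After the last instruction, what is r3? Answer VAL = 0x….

VAL = 0x8c

0: ✓ CMP  NZCV=1001
1: ✓ ADDVS  r3←0x8c
2: ✓ SUBVS  r0←0xb5
3: ✓ CMP  NZCV=0010
4: · ADDMI
5: · MOVLT
6: ✓ CMP  NZCV=1010
7: ✓ MOVCS  r2←0x56
8: ✓ ADDMI  r5←0xda
9: ✓ MOVNE  r1←0x9b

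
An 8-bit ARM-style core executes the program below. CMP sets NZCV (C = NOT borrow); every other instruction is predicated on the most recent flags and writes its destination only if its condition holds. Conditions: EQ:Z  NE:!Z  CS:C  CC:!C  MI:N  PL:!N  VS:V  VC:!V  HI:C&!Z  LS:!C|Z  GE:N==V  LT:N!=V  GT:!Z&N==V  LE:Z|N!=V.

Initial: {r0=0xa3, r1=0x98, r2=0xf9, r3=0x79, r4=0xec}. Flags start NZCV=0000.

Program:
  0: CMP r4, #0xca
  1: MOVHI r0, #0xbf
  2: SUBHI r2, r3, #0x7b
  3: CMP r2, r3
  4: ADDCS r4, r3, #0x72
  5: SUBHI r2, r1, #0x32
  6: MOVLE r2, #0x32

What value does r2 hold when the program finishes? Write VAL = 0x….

[0] flags=0010 → (cmp)
[1] flags=0010 HI?T → r0=0xbf
[2] flags=0010 HI?T → r2=0xfe
[3] flags=1010 → (cmp)
[4] flags=1010 CS?T → r4=0xeb
[5] flags=1010 HI?T → r2=0x66
[6] flags=1010 LE?T → r2=0x32

VAL = 0x32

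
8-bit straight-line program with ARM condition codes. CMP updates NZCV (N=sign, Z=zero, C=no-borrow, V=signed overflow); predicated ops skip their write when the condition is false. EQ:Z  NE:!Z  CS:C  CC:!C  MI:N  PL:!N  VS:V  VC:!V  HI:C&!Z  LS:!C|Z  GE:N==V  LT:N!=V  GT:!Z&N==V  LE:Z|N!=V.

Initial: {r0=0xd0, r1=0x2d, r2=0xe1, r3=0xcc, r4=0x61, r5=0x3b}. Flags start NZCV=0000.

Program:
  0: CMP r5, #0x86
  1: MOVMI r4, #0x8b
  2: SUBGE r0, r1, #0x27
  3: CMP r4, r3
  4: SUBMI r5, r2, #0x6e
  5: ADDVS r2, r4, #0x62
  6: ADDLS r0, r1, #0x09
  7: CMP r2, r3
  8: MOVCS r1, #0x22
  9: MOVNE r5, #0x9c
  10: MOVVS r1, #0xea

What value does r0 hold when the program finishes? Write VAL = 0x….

VAL = 0x36

[0] flags=1001 → (cmp)
[1] flags=1001 MI?T → r4=0x8b
[2] flags=1001 GE?T → r0=0x06
[3] flags=1000 → (cmp)
[4] flags=1000 MI?T → r5=0x73
[5] flags=1000 VS?F → skip
[6] flags=1000 LS?T → r0=0x36
[7] flags=0010 → (cmp)
[8] flags=0010 CS?T → r1=0x22
[9] flags=0010 NE?T → r5=0x9c
[10] flags=0010 VS?F → skip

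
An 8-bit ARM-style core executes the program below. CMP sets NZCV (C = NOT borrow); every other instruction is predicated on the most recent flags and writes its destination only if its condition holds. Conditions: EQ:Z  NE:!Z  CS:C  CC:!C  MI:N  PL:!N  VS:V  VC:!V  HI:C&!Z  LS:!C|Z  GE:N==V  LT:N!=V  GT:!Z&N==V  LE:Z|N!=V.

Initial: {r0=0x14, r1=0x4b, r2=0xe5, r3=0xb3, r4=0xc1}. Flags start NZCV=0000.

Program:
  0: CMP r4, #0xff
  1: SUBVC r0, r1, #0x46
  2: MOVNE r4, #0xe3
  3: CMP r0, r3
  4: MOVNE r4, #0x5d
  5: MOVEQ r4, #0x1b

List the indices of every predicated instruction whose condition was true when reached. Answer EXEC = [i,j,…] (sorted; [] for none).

EXEC = [1,2,4]

[0] flags=1000 → (cmp)
[1] flags=1000 VC?T → r0=0x05
[2] flags=1000 NE?T → r4=0xe3
[3] flags=0000 → (cmp)
[4] flags=0000 NE?T → r4=0x5d
[5] flags=0000 EQ?F → skip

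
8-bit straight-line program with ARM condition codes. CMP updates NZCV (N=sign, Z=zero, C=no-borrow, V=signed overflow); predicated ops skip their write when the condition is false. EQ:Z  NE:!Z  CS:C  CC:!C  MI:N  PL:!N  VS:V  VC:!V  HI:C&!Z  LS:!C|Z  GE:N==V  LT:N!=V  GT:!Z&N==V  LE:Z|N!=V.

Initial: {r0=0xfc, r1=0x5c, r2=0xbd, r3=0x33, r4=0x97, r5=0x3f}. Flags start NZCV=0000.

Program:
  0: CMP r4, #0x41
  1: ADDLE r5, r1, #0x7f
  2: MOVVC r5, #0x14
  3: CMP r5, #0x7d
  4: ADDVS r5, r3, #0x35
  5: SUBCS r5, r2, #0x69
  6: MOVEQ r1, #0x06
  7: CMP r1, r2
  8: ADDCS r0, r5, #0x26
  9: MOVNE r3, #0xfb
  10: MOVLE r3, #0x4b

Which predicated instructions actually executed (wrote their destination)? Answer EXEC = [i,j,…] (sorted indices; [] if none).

0: ✓ CMP  NZCV=0011
1: ✓ ADDLE  r5←0xdb
2: · MOVVC
3: ✓ CMP  NZCV=0011
4: ✓ ADDVS  r5←0x68
5: ✓ SUBCS  r5←0x54
6: · MOVEQ
7: ✓ CMP  NZCV=1001
8: · ADDCS
9: ✓ MOVNE  r3←0xfb
10: · MOVLE

EXEC = [1,4,5,9]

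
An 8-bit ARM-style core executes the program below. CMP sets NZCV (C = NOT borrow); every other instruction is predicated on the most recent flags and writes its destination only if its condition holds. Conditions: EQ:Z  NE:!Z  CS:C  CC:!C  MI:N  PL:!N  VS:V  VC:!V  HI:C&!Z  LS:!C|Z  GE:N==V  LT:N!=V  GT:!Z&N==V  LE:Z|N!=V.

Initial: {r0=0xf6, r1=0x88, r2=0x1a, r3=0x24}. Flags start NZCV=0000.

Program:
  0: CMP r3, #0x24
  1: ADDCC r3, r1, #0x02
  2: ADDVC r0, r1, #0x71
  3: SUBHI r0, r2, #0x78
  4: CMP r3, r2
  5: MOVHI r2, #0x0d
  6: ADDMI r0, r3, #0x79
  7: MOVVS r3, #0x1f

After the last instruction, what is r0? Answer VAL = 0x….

VAL = 0xf9

[0] flags=0110 → (cmp)
[1] flags=0110 CC?F → skip
[2] flags=0110 VC?T → r0=0xf9
[3] flags=0110 HI?F → skip
[4] flags=0010 → (cmp)
[5] flags=0010 HI?T → r2=0x0d
[6] flags=0010 MI?F → skip
[7] flags=0010 VS?F → skip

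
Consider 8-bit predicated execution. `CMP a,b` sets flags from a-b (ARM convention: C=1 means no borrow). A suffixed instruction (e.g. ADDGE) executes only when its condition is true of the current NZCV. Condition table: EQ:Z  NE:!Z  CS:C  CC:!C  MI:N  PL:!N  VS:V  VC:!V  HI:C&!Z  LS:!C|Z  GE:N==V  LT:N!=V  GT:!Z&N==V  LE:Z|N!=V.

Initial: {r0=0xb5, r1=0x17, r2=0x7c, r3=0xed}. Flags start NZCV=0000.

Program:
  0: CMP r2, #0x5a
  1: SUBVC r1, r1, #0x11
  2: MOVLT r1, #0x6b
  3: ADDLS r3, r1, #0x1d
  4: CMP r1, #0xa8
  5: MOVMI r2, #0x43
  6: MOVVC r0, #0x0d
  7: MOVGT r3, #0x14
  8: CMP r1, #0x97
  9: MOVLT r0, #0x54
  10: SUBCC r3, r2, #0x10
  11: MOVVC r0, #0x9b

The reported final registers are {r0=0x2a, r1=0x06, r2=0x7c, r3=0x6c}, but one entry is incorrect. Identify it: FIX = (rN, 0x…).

0: ✓ CMP  NZCV=0010
1: ✓ SUBVC  r1←0x06
2: · MOVLT
3: · ADDLS
4: ✓ CMP  NZCV=0000
5: · MOVMI
6: ✓ MOVVC  r0←0x0d
7: ✓ MOVGT  r3←0x14
8: ✓ CMP  NZCV=0000
9: · MOVLT
10: ✓ SUBCC  r3←0x6c
11: ✓ MOVVC  r0←0x9b

FIX = (r0, 0x9b)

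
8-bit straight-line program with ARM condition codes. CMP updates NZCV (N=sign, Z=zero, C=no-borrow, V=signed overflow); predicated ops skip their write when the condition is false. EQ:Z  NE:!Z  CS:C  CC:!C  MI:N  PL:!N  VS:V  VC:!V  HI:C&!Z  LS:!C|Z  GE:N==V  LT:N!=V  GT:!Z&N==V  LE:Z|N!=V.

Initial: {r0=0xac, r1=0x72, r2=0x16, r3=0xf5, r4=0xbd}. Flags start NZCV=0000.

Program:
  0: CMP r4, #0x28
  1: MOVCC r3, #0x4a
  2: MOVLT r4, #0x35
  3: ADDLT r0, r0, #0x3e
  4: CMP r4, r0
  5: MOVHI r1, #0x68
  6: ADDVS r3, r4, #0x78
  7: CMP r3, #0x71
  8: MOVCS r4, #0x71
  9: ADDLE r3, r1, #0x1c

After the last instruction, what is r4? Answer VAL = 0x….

VAL = 0x71

0: ✓ CMP  NZCV=1010
1: · MOVCC
2: ✓ MOVLT  r4←0x35
3: ✓ ADDLT  r0←0xea
4: ✓ CMP  NZCV=0000
5: · MOVHI
6: · ADDVS
7: ✓ CMP  NZCV=1010
8: ✓ MOVCS  r4←0x71
9: ✓ ADDLE  r3←0x8e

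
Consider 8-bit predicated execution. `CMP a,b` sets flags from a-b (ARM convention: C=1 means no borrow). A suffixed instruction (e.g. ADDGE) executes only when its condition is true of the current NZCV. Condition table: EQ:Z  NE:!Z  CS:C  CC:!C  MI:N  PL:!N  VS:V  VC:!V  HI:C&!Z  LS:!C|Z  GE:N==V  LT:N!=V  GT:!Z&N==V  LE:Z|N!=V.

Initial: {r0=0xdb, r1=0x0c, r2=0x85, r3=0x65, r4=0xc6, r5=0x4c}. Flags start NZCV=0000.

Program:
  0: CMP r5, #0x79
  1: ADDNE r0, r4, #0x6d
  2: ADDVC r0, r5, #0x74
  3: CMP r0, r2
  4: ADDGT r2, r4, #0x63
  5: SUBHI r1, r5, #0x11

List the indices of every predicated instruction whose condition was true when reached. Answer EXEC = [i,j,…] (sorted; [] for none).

0: ✓ CMP  NZCV=1000
1: ✓ ADDNE  r0←0x33
2: ✓ ADDVC  r0←0xc0
3: ✓ CMP  NZCV=0010
4: ✓ ADDGT  r2←0x29
5: ✓ SUBHI  r1←0x3b

EXEC = [1,2,4,5]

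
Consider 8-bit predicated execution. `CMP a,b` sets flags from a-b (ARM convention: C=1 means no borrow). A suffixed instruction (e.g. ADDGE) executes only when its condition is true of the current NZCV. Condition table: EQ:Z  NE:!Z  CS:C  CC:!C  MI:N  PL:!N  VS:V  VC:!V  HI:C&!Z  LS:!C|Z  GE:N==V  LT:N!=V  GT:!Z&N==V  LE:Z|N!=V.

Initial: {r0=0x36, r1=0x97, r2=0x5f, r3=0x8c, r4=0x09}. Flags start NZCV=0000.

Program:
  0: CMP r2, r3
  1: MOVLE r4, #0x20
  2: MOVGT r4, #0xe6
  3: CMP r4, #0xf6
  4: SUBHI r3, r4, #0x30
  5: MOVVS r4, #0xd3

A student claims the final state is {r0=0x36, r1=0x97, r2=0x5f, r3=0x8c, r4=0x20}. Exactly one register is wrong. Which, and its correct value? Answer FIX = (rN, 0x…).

FIX = (r4, 0xe6)

[0] flags=1001 → (cmp)
[1] flags=1001 LE?F → skip
[2] flags=1001 GT?T → r4=0xe6
[3] flags=1000 → (cmp)
[4] flags=1000 HI?F → skip
[5] flags=1000 VS?F → skip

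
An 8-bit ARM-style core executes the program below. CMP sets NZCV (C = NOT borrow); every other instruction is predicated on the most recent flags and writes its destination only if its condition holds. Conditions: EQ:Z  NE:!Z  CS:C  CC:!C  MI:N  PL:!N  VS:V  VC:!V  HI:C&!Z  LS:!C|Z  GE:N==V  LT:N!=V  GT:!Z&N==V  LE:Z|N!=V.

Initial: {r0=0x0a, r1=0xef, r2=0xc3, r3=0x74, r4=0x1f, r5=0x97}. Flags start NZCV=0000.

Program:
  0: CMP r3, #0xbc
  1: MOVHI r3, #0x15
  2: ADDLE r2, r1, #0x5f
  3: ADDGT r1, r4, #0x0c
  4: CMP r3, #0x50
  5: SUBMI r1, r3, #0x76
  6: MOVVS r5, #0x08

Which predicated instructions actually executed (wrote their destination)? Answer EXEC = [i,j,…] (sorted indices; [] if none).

EXEC = [3]

0: ✓ CMP  NZCV=1001
1: · MOVHI
2: · ADDLE
3: ✓ ADDGT  r1←0x2b
4: ✓ CMP  NZCV=0010
5: · SUBMI
6: · MOVVS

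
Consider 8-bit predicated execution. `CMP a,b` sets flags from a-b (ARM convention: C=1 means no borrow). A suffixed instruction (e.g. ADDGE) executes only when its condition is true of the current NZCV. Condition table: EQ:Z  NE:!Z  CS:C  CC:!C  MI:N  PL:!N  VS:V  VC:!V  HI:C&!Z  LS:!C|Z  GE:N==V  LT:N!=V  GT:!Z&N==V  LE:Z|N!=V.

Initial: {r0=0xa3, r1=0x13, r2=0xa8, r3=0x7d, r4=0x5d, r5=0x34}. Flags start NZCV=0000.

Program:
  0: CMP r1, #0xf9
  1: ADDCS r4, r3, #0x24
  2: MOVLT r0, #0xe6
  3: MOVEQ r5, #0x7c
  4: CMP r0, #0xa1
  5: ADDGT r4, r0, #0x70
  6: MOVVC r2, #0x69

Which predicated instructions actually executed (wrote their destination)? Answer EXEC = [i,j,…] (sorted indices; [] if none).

[0] flags=0000 → (cmp)
[1] flags=0000 CS?F → skip
[2] flags=0000 LT?F → skip
[3] flags=0000 EQ?F → skip
[4] flags=0010 → (cmp)
[5] flags=0010 GT?T → r4=0x13
[6] flags=0010 VC?T → r2=0x69

EXEC = [5,6]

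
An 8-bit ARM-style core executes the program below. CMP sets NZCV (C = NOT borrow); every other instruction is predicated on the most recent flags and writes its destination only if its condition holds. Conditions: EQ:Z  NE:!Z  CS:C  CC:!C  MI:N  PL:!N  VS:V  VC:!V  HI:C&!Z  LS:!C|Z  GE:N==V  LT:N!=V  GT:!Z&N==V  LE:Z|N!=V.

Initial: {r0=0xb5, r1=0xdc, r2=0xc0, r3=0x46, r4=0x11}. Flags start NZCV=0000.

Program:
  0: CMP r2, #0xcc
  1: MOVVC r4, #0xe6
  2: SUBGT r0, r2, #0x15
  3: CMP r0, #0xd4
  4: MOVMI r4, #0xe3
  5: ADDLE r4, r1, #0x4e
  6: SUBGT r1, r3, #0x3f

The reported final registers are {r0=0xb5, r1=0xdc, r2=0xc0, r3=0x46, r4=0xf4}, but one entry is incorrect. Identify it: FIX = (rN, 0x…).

[0] flags=1000 → (cmp)
[1] flags=1000 VC?T → r4=0xe6
[2] flags=1000 GT?F → skip
[3] flags=1000 → (cmp)
[4] flags=1000 MI?T → r4=0xe3
[5] flags=1000 LE?T → r4=0x2a
[6] flags=1000 GT?F → skip

FIX = (r4, 0x2a)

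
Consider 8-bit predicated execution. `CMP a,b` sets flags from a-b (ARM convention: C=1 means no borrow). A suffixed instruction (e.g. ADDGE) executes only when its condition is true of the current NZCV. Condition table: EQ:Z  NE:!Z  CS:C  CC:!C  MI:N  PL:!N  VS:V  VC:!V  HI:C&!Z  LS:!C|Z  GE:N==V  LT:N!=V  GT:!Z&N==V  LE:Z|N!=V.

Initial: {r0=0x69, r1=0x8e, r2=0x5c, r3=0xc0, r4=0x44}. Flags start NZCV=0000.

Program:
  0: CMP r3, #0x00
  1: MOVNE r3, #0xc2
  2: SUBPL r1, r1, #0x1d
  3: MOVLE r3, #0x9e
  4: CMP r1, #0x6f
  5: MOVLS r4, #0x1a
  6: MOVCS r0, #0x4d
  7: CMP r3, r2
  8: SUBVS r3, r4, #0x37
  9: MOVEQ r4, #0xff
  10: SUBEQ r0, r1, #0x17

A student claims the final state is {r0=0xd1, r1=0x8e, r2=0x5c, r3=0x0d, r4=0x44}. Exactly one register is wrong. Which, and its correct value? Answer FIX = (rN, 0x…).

[0] flags=1010 → (cmp)
[1] flags=1010 NE?T → r3=0xc2
[2] flags=1010 PL?F → skip
[3] flags=1010 LE?T → r3=0x9e
[4] flags=0011 → (cmp)
[5] flags=0011 LS?F → skip
[6] flags=0011 CS?T → r0=0x4d
[7] flags=0011 → (cmp)
[8] flags=0011 VS?T → r3=0x0d
[9] flags=0011 EQ?F → skip
[10] flags=0011 EQ?F → skip

FIX = (r0, 0x4d)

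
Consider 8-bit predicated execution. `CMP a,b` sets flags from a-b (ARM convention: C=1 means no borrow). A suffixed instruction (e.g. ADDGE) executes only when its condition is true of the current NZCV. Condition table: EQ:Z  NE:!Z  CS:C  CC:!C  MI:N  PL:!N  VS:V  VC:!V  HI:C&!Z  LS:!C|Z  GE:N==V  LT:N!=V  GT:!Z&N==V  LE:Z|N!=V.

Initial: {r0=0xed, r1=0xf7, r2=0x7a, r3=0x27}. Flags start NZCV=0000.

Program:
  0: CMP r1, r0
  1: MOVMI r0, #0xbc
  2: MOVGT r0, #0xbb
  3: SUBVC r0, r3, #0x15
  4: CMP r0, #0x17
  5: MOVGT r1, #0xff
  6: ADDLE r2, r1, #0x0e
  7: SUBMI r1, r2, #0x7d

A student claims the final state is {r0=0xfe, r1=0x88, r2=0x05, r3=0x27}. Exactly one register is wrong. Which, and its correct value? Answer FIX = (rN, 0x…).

FIX = (r0, 0x12)

[0] flags=0010 → (cmp)
[1] flags=0010 MI?F → skip
[2] flags=0010 GT?T → r0=0xbb
[3] flags=0010 VC?T → r0=0x12
[4] flags=1000 → (cmp)
[5] flags=1000 GT?F → skip
[6] flags=1000 LE?T → r2=0x05
[7] flags=1000 MI?T → r1=0x88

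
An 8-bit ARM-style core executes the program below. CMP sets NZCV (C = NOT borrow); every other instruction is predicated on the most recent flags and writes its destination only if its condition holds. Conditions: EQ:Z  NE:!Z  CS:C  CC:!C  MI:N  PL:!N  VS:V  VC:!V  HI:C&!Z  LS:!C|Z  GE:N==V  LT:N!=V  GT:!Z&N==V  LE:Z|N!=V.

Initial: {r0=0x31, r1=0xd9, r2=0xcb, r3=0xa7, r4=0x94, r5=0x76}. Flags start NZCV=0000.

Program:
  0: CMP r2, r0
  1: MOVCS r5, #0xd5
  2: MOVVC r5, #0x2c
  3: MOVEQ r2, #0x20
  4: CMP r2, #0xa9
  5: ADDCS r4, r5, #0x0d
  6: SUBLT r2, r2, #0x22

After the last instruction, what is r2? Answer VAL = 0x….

VAL = 0xcb

[0] flags=1010 → (cmp)
[1] flags=1010 CS?T → r5=0xd5
[2] flags=1010 VC?T → r5=0x2c
[3] flags=1010 EQ?F → skip
[4] flags=0010 → (cmp)
[5] flags=0010 CS?T → r4=0x39
[6] flags=0010 LT?F → skip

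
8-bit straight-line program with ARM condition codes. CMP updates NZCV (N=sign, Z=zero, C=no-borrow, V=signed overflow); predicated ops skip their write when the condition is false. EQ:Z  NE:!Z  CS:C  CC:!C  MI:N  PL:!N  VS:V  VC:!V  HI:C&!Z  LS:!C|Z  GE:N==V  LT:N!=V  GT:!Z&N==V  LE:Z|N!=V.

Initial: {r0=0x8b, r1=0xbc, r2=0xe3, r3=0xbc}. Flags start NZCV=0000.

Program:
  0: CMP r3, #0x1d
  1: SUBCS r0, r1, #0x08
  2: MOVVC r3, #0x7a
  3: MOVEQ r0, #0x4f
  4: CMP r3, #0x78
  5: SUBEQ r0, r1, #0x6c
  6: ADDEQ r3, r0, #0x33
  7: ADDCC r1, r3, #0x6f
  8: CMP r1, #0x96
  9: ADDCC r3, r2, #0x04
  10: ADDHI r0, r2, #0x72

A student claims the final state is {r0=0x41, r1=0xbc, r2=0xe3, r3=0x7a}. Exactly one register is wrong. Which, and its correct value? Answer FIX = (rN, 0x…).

FIX = (r0, 0x55)

[0] flags=1010 → (cmp)
[1] flags=1010 CS?T → r0=0xb4
[2] flags=1010 VC?T → r3=0x7a
[3] flags=1010 EQ?F → skip
[4] flags=0010 → (cmp)
[5] flags=0010 EQ?F → skip
[6] flags=0010 EQ?F → skip
[7] flags=0010 CC?F → skip
[8] flags=0010 → (cmp)
[9] flags=0010 CC?F → skip
[10] flags=0010 HI?T → r0=0x55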